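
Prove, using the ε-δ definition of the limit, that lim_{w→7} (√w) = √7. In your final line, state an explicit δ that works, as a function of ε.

δ = min(7, √7·ε)

Suppose ε > 0. We want δ > 0 such that 0 < |w − 7| < δ implies |√w − √7| < ε.
Rationalise: √w − √7 = (w − 7)/(√w + √7), so |√w − √7| = |w − 7|/(√w + √7).
Restrict δ ≤ 7 so that |w − 7| < 7 forces w > 0, and then √w + √7 > √7.
Hence |√w − √7| < |w − 7|/√7, which is < ε once |w − 7| < √7·ε.
Take δ = min(7, √7·ε). If 0 < |w − 7| < δ then w > 0 and |√w − √7| < |w − 7|/√7 < ε.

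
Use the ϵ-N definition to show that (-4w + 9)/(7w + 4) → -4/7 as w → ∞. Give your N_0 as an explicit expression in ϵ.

Fix ϵ > 0. We seek N_0 > 0 such that w > N_0 implies |(-4w + 9)/(7w + 4) + 4/7| < ϵ.
(-4w + 9)/(7w + 4) + 4/7 = (7(-4w + 9) − (-4)(7w + 4)) / (7(7w + 4)) = 79/(7(7w + 4)).
For w > 0 we have 7w + 4 > 7w, so |(-4w + 9)/(7w + 4) + 4/7| = 79/(7(7w + 4)) < 79/(7·7w) = (79/49)/w.
Thus |(-4w + 9)/(7w + 4) + 4/7| < ϵ whenever w > (79/49)/ϵ.
Take N_0 = (79/49)/ϵ. If w > N_0 then |(-4w + 9)/(7w + 4) + 4/7| < (79/49)/w < ϵ.

N_0 = (79/49)/ϵ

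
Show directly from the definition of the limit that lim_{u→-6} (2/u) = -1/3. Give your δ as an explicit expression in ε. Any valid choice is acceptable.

Let ε > 0 be given. We seek δ > 0 such that 0 < |u + 6| < δ implies |2/u + 1/3| < ε.
|2/u + 1/3| = 2·|-6 − u|/(6·|u|) = 2|u + 6|/(6|u|).
Require δ ≤ 3 so that |u| > 6 − 3 = 3, hence 6|u| > 18.
Then |2/u + 1/3| < 2|u + 6|/18, which is < ε when |u + 6| < 9ε.
Take δ = min(3, 9ε). Then 0 < |u + 6| < δ gives both |u + 6| < 3 and |u + 6| < 9ε, so |2/u + 1/3| < ε.

δ = min(3, 9ε)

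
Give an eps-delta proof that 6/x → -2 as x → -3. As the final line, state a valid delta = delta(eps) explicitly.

delta = min(3/2, (3/4)eps)

Fix eps > 0. We seek delta > 0 such that 0 < |x + 3| < delta implies |6/x + 2| < eps.
|6/x + 2| = 6·|-3 − x|/(3·|x|) = 6|x + 3|/(3|x|).
Require delta ≤ 3/2 so that |x| > 3 − 3/2 = 3/2, hence 3|x| > 9/2.
Then |6/x + 2| < 6|x + 3|/(9/2), which is < eps when |x + 3| < (3/4)eps.
Take delta = min(3/2, (3/4)eps). Then 0 < |x + 3| < delta gives both |x + 3| < 3/2 and |x + 3| < (3/4)eps, so |6/x + 2| < eps.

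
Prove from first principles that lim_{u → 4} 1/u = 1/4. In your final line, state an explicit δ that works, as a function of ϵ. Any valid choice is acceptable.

Let ϵ > 0 be given. We seek δ > 0 such that 0 < |u − 4| < δ implies |1/u − (1/4)| < ϵ.
|1/u − (1/4)| = |4 − u|/(4·|u|) = |u − 4|/(4|u|).
Require δ ≤ 2 so that |u| > 4 − 2 = 2, hence 4|u| > 8.
Then |1/u − (1/4)| < |u − 4|/8, which is < ϵ when |u − 4| < 8ϵ.
Take δ = min(2, 8ϵ). Then 0 < |u − 4| < δ gives both |u − 4| < 2 and |u − 4| < 8ϵ, so |1/u − (1/4)| < ϵ.

δ = min(2, 8ϵ)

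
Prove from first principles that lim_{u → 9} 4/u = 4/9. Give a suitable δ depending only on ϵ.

Let ϵ > 0 be given. We seek δ > 0 such that 0 < |u − 9| < δ implies |4/u − (4/9)| < ϵ.
|4/u − (4/9)| = 4·|9 − u|/(9·|u|) = 4|u − 9|/(9|u|).
Restrict δ ≤ 9/2. Then |u − 9| < 9/2 gives |u| > 9/2, so 9|u| > 81/2.
Then |4/u − (4/9)| < 4|u − 9|/(81/2), which is < ϵ when |u − 9| < (81/8)ϵ.
Take δ = min(9/2, (81/8)ϵ). Then 0 < |u − 9| < δ gives both |u − 9| < 9/2 and |u − 9| < (81/8)ϵ, so |4/u − (4/9)| < ϵ.

δ = min(9/2, (81/8)ϵ)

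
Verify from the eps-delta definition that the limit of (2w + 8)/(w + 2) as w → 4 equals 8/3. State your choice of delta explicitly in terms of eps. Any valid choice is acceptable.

delta = min(3, (9/2)eps)

Fix eps > 0. We want delta > 0 with 0 < |w − 4| < delta ⇒ |(2w + 8)/(w + 2) − (8/3)| < eps.
Combining over a common denominator, (2w + 8)/(w + 2) − (8/3) = [(2w + 8)·6 − 16·(w + 2)] / [6·(w + 2)] = -4(w − 4) / (6(w + 2)).
So |(2w + 8)/(w + 2) − (8/3)| = 4|w − 4| / (6·|w + 2|).
Require delta ≤ 3, so |w + 2| ≥ |6| − |w − 4| > 6 − 3 = 3.
Hence |(2w + 8)/(w + 2) − (8/3)| < 4|w − 4|/(6·3) = (2/9)|w − 4|, which is < eps once |w − 4| < (9/2)eps.
Take delta = min(3, (9/2)eps). Then 0 < |w − 4| < delta forces both bounds, so |(2w + 8)/(w + 2) − (8/3)| < eps.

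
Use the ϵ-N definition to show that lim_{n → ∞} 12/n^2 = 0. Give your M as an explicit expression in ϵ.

M = (12/ϵ)^{1/2}

Let ϵ > 0. For n ≥ 1, |12/n^2 − 0| = 12/n^2.
12/n^2 < ϵ ⇔ n^2 > 12/ϵ ⇔ n > (12/ϵ)^{1/2}.
Take M = (12/ϵ)^{1/2}. Then n > M implies 12/n^2 < ϵ.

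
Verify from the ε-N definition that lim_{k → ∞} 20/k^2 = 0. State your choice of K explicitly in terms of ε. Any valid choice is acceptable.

K = (20/ε)^{1/2}

Fix ε > 0. For k ≥ 1, |20/k^2 − 0| = 20/k^2.
20/k^2 < ε ⇔ k^2 > 20/ε ⇔ k > (20/ε)^{1/2}.
Take K = (20/ε)^{1/2}. Then k > K implies 20/k^2 < ε.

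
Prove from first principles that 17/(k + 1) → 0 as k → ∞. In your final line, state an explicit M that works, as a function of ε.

Suppose ε > 0. For k ≥ 1, |17/(k + 1) − 0| = 17/(k + 1) ≤ 17/k.
We need 17/k < ε, i.e. k > 17/ε.
Take M = 17/ε. If k > M then |17/(k + 1)| ≤ 17/k < ε.

M = 17/ε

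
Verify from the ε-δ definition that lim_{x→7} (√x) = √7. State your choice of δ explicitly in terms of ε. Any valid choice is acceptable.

Let ε > 0. We want δ > 0 such that 0 < |x − 7| < δ implies |√x − √7| < ε.
Multiplying by the conjugate, |√x − √7| = |x − 7|/(√x + √7).
Restrict δ ≤ 7 so that |x − 7| < 7 forces x > 0, and then √x + √7 > √7.
Hence |√x − √7| < |x − 7|/√7, which is < ε once |x − 7| < √7·ε.
Take δ = min(7, √7·ε). If 0 < |x − 7| < δ then x > 0 and |√x − √7| < |x − 7|/√7 < ε.

δ = min(7, √7·ε)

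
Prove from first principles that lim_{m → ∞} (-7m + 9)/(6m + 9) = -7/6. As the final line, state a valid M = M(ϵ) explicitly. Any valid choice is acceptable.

Let ϵ > 0. For m ≥ 1, |(-7m + 9)/(6m + 9) + 7/6| = |117|/(6(6m + 9)) = 117/(6(6m + 9)).
Since 6m + 9 ≥ 6m for m ≥ 1, this is ≤ 117/(6·6m) = (13/4)/m.
So |(-7m + 9)/(6m + 9) + 7/6| < ϵ whenever m > (13/4)/ϵ.
Take M = (13/4)/ϵ. If m > M then |(-7m + 9)/(6m + 9) + 7/6| ≤ (13/4)/m < ϵ.

M = (13/4)/ϵ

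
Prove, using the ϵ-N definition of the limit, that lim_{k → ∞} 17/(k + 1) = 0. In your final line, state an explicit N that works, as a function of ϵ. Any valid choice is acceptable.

Fix ϵ > 0. For k ≥ 1, |17/(k + 1) − 0| = 17/(k + 1) ≤ 17/k.
We need 17/k < ϵ, i.e. k > 17/ϵ.
Take N = 17/ϵ. If k > N then |17/(k + 1)| ≤ 17/k < ϵ.

N = 17/ϵ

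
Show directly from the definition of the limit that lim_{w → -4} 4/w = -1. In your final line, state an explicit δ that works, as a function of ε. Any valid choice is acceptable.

δ = min(2, 2ε)

Suppose ε > 0. We seek δ > 0 such that 0 < |w + 4| < δ implies |4/w + 1| < ε.
|4/w + 1| = 4·|-4 − w|/(4·|w|) = 4|w + 4|/(4|w|).
Restrict δ ≤ 2. Then |w + 4| < 2 gives |w| > 2, so 4|w| > 8.
Then |4/w + 1| < 4|w + 4|/8, which is < ε when |w + 4| < 2ε.
Take δ = min(2, 2ε). Then 0 < |w + 4| < δ gives both |w + 4| < 2 and |w + 4| < 2ε, so |4/w + 1| < ε.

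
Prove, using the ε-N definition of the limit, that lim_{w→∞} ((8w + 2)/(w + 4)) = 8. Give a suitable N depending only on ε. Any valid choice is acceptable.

N = 30/ε

Let ε > 0. We seek N > 0 such that w > N implies |(8w + 2)/(w + 4) − 8| < ε.
(8w + 2)/(w + 4) − 8 = ((8w + 2) − 8(w + 4)) / ((w + 4)) = -30/((w + 4)).
For w > 0 we have w + 4 > w, so |(8w + 2)/(w + 4) − 8| = 30/((w + 4)) < 30/(w) = 30/w.
Thus |(8w + 2)/(w + 4) − 8| < ε whenever w > 30/ε.
Take N = 30/ε. If w > N then |(8w + 2)/(w + 4) − 8| < 30/w < ε.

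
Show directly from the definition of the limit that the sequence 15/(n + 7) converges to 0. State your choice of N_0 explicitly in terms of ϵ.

Let ϵ > 0 be given. For n ≥ 1, |15/(n + 7) − 0| = 15/(n + 7) ≤ 15/n.
We need 15/n < ϵ, i.e. n > 15/ϵ.
Take N_0 = 15/ϵ. If n > N_0 then |15/(n + 7)| ≤ 15/n < ϵ.

N_0 = 15/ϵ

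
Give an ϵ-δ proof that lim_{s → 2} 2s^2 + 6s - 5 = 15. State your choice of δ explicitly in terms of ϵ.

Suppose ϵ > 0. We want δ > 0 such that 0 < |s − 2| < δ implies |(2s^2 + 6s - 5) − 15| < ϵ.
(2s^2 + 6s - 5) − 15 = 2s^2 + 6s - 20 = (s − 2)(2s + 10).
So |(2s^2 + 6s - 5) − 15| = |s − 2|·|2s + 10|.
Require δ ≤ 2. Then |s − 2| < 2 gives |s| < 4, and by the triangle inequality |2s + 10| ≤ 2·4 + 10 = 18.
Hence |(2s^2 + 6s - 5) − 15| ≤ 18|s − 2| < ϵ provided |s − 2| < ϵ/18.
Take δ = min(2, ϵ/18). Then 0 < |s − 2| < δ gives both |s − 2| < 2 and |s − 2| < ϵ/18, so |(2s^2 + 6s - 5) − 15| < ϵ.

δ = min(2, ϵ/18)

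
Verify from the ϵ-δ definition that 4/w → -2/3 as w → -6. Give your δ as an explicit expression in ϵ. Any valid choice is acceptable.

Let ϵ > 0. We seek δ > 0 such that 0 < |w + 6| < δ implies |4/w + 2/3| < ϵ.
|4/w + 2/3| = 4·|-6 − w|/(6·|w|) = 4|w + 6|/(6|w|).
Require δ ≤ 3 so that |w| > 6 − 3 = 3, hence 6|w| > 18.
Then |4/w + 2/3| < 4|w + 6|/18, which is < ϵ when |w + 6| < (9/2)ϵ.
Take δ = min(3, (9/2)ϵ). Then 0 < |w + 6| < δ gives both |w + 6| < 3 and |w + 6| < (9/2)ϵ, so |4/w + 2/3| < ϵ.

δ = min(3, (9/2)ϵ)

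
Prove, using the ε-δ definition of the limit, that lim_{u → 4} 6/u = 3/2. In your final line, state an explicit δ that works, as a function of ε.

Let ε > 0 be given. We seek δ > 0 such that 0 < |u − 4| < δ implies |6/u − (3/2)| < ε.
|6/u − (3/2)| = 6·|4 − u|/(4·|u|) = 6|u − 4|/(4|u|).
Restrict δ ≤ 2. Then |u − 4| < 2 gives |u| > 2, so 4|u| > 8.
Then |6/u − (3/2)| < 6|u − 4|/8, which is < ε when |u − 4| < (4/3)ε.
Take δ = min(2, (4/3)ε). Then 0 < |u − 4| < δ gives both |u − 4| < 2 and |u − 4| < (4/3)ε, so |6/u − (3/2)| < ε.

δ = min(2, (4/3)ε)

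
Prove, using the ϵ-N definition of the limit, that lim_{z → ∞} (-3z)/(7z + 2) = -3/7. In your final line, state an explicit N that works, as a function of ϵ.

N = (6/49)/ϵ

Let ϵ > 0. We seek N > 0 such that z > N implies |(-3z)/(7z + 2) + 3/7| < ϵ.
(-3z)/(7z + 2) + 3/7 = (7(-3z) − (-3)(7z + 2)) / (7(7z + 2)) = 6/(7(7z + 2)).
For z > 0 we have 7z + 2 > 7z, so |(-3z)/(7z + 2) + 3/7| = 6/(7(7z + 2)) < 6/(7·7z) = (6/49)/z.
Thus |(-3z)/(7z + 2) + 3/7| < ϵ whenever z > (6/49)/ϵ.
Take N = (6/49)/ϵ. If z > N then |(-3z)/(7z + 2) + 3/7| < (6/49)/z < ϵ.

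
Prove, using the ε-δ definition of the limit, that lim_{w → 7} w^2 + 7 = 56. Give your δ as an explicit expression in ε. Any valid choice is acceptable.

Suppose ε > 0. We want δ > 0 such that 0 < |w − 7| < δ implies |(w^2 + 7) − 56| < ε.
(w^2 + 7) − 56 = w^2 - 49 = (w − 7)(w + 7).
So |(w^2 + 7) − 56| = |w − 7|·|w + 7|.
Assume first that |w − 7| < 1, so |w| < 8. Then |w + 7| ≤ 8 + 7 = 15.
Hence |(w^2 + 7) − 56| ≤ 15|w − 7| < ε provided |w − 7| < ε/15.
Choosing δ = min(1, ε/15) ensures both conditions, hence |(w^2 + 7) − 56| < ε.

δ = min(1, ε/15)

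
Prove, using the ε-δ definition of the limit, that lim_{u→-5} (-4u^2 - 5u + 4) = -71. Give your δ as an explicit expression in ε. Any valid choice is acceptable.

Fix ε > 0. We want δ > 0 such that 0 < |u + 5| < δ implies |(-4u^2 - 5u + 4) + 71| < ε.
(-4u^2 - 5u + 4) + 71 = -4u^2 - 5u + 75 = (u + 5)(-4u + 15).
So |(-4u^2 - 5u + 4) + 71| = |u + 5|·|-4u + 15|.
Assume first that |u + 5| < 1, so |u| < 6. Then |-4u + 15| ≤ 4·6 + 15 = 39.
Hence |(-4u^2 - 5u + 4) + 71| ≤ 39|u + 5| < ε provided |u + 5| < ε/39.
Take δ = min(1, ε/39). Then 0 < |u + 5| < δ gives both |u + 5| < 1 and |u + 5| < ε/39, so |(-4u^2 - 5u + 4) + 71| < ε.

δ = min(1, ε/39)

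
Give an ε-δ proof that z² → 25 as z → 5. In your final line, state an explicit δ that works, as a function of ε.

Let ε > 0 be given. We seek δ > 0 with 0 < |z − 5| < δ ⇒ |z² − 25| < ε.
Factor: z² − 25 = (z − 5)(z + 5), so |z² − 25| = |z − 5|·|z + 5|.
Impose δ ≤ 1 so that |z| < 6; then |z + 5| ≤ 11.
Hence |z² − 25| ≤ 11|z − 5|, which is < ε once |z − 5| < ε/11.
Take δ = min(1, ε/11). If 0 < |z − 5| < δ then both bounds hold and |z² − 25| ≤ 11|z − 5| < 11·(ε/11) = ε.

δ = min(1, ε/11)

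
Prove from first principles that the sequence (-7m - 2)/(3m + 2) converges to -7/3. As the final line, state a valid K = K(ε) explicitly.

K = (8/9)/ε

Fix ε > 0. For m ≥ 1, |(-7m - 2)/(3m + 2) + 7/3| = |8|/(3(3m + 2)) = 8/(3(3m + 2)).
Since 3m + 2 ≥ 3m for m ≥ 1, this is ≤ 8/(3·3m) = (8/9)/m.
So |(-7m - 2)/(3m + 2) + 7/3| < ε whenever m > (8/9)/ε.
Take K = (8/9)/ε. If m > K then |(-7m - 2)/(3m + 2) + 7/3| ≤ (8/9)/m < ε.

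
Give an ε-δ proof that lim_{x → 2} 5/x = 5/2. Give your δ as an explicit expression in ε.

δ = min(1, (2/5)ε)

Fix ε > 0. We seek δ > 0 such that 0 < |x − 2| < δ implies |5/x − (5/2)| < ε.
|5/x − (5/2)| = 5·|2 − x|/(2·|x|) = 5|x − 2|/(2|x|).
Restrict δ ≤ 1. Then |x − 2| < 1 gives |x| > 1, so 2|x| > 2.
Then |5/x − (5/2)| < 5|x − 2|/2, which is < ε when |x − 2| < (2/5)ε.
Take δ = min(1, (2/5)ε). Then 0 < |x − 2| < δ gives both |x − 2| < 1 and |x − 2| < (2/5)ε, so |5/x − (5/2)| < ε.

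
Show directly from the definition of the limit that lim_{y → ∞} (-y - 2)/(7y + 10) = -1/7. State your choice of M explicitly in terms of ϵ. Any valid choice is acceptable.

M = (4/49)/ϵ

Fix ϵ > 0. We seek M > 0 such that y > M implies |(-y - 2)/(7y + 10) + 1/7| < ϵ.
(-y - 2)/(7y + 10) + 1/7 = (7(-y - 2) − (-1)(7y + 10)) / (7(7y + 10)) = -4/(7(7y + 10)).
For y > 0 we have 7y + 10 > 7y, so |(-y - 2)/(7y + 10) + 1/7| = 4/(7(7y + 10)) < 4/(7·7y) = (4/49)/y.
Thus |(-y - 2)/(7y + 10) + 1/7| < ϵ whenever y > (4/49)/ϵ.
Take M = (4/49)/ϵ. If y > M then |(-y - 2)/(7y + 10) + 1/7| < (4/49)/y < ϵ.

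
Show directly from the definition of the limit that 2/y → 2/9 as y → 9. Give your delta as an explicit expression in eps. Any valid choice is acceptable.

Let eps > 0 be given. We seek delta > 0 such that 0 < |y − 9| < delta implies |2/y − (2/9)| < eps.
|2/y − (2/9)| = 2·|9 − y|/(9·|y|) = 2|y − 9|/(9|y|).
Restrict delta ≤ 9/2. Then |y − 9| < 9/2 gives |y| > 9/2, so 9|y| > 81/2.
Then |2/y − (2/9)| < 2|y − 9|/(81/2), which is < eps when |y − 9| < (81/4)eps.
Take delta = min(9/2, (81/4)eps). Then 0 < |y − 9| < delta gives both |y − 9| < 9/2 and |y − 9| < (81/4)eps, so |2/y − (2/9)| < eps.

delta = min(9/2, (81/4)eps)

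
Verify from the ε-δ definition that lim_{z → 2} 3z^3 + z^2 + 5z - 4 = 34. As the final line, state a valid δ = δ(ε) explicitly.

Let ε > 0. We want δ > 0 such that 0 < |z − 2| < δ implies |(3z^3 + z^2 + 5z - 4) − 34| < ε.
(3z^3 + z^2 + 5z - 4) − 34 = 3z^3 + z^2 + 5z - 38 = (z − 2)(3z^2 + 7z + 19).
So |(3z^3 + z^2 + 5z - 4) − 34| = |z − 2|·|3z^2 + 7z + 19|.
Require δ ≤ 1. Then |z − 2| < 1 gives |z| < 3, and by the triangle inequality |3z^2 + 7z + 19| ≤ 3·3^2 + 7·3 + 19 = 67.
Hence |(3z^3 + z^2 + 5z - 4) − 34| ≤ 67|z − 2| < ε provided |z − 2| < ε/67.
Choosing δ = min(1, ε/67) ensures both conditions, hence |(3z^3 + z^2 + 5z - 4) − 34| < ε.

δ = min(1, ε/67)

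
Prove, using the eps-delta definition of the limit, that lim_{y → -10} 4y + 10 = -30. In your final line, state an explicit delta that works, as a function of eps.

Let eps > 0. We need delta > 0 so that 0 < |y + 10| < delta implies |(4y + 10) + 30| < eps.
Since (4y + 10) + 30 = 4(y + 10), we have |(4y + 10) + 30| = 4|y + 10|.
So 4|y + 10| < eps exactly when |y + 10| < eps/4.
Take delta = eps/4. If 0 < |y + 10| < delta then |(4y + 10) + 30| = 4|y + 10| < 4·(eps/4) = eps.

delta = eps/4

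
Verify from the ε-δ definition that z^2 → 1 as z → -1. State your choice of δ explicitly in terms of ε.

Let ε > 0. We seek δ > 0 with 0 < |z + 1| < δ ⇒ |z^2 − 1| < ε.
Factor: z^2 − 1 = (z + 1)(z - 1), so |z^2 − 1| = |z + 1|·|z - 1|.
Impose δ ≤ 1 so that |z| < 2; then |z - 1| ≤ 3.
Hence |z^2 − 1| ≤ 3|z + 1|, which is < ε once |z + 1| < ε/3.
Take δ = min(1, ε/3). If 0 < |z + 1| < δ then both bounds hold and |z^2 − 1| ≤ 3|z + 1| < 3·(ε/3) = ε.

δ = min(1, ε/3)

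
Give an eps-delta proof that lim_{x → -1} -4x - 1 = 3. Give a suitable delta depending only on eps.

Suppose eps > 0. We need delta > 0 so that 0 < |x + 1| < delta implies |(-4x - 1) − 3| < eps.
|(-4x - 1) − 3| = |-4x - 4| = 4|x + 1|.
Thus it suffices that |x + 1| < eps/4.
Choosing delta = eps/4 gives |(-4x - 1) − 3| = 4|x + 1| < eps whenever |x + 1| < delta.

delta = eps/4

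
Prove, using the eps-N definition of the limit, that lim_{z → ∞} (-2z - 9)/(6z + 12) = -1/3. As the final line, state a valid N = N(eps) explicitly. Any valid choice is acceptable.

Fix eps > 0. We seek N > 0 such that z > N implies |(-2z - 9)/(6z + 12) + 1/3| < eps.
(-2z - 9)/(6z + 12) + 1/3 = (6(-2z - 9) − (-2)(6z + 12)) / (6(6z + 12)) = -30/(6(6z + 12)).
For z > 0 we have 6z + 12 > 6z, so |(-2z - 9)/(6z + 12) + 1/3| = 30/(6(6z + 12)) < 30/(6·6z) = (5/6)/z.
Thus |(-2z - 9)/(6z + 12) + 1/3| < eps whenever z > (5/6)/eps.
Take N = (5/6)/eps. If z > N then |(-2z - 9)/(6z + 12) + 1/3| < (5/6)/z < eps.

N = (5/6)/eps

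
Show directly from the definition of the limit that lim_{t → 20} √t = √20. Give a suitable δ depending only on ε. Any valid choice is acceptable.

Let ε > 0 be given. We want δ > 0 such that 0 < |t − 20| < δ implies |√t − √20| < ε.
Multiplying by the conjugate, |√t − √20| = |t − 20|/(√t + √20).
Restrict δ ≤ 20 so that |t − 20| < 20 forces t > 0, and then √t + √20 > √20.
Hence |√t − √20| < |t − 20|/√20, which is < ε once |t − 20| < √20·ε.
Take δ = min(20, √20·ε). If 0 < |t − 20| < δ then t > 0 and |√t − √20| < |t − 20|/√20 < ε.

δ = min(20, √20·ε)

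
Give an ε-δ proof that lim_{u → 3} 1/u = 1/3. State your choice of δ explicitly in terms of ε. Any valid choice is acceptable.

Fix ε > 0. We seek δ > 0 such that 0 < |u − 3| < δ implies |1/u − (1/3)| < ε.
|1/u − (1/3)| = |3 − u|/(3·|u|) = |u − 3|/(3|u|).
Require δ ≤ 3/2 so that |u| > 3 − 3/2 = 3/2, hence 3|u| > 9/2.
Then |1/u − (1/3)| < |u − 3|/(9/2), which is < ε when |u − 3| < (9/2)ε.
Take δ = min(3/2, (9/2)ε). Then 0 < |u − 3| < δ gives both |u − 3| < 3/2 and |u − 3| < (9/2)ε, so |1/u − (1/3)| < ε.

δ = min(3/2, (9/2)ε)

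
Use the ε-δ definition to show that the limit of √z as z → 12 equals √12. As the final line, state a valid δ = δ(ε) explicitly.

Let ε > 0 be given. We want δ > 0 such that 0 < |z − 12| < δ implies |√z − √12| < ε.
Multiplying by the conjugate, |√z − √12| = |z − 12|/(√z + √12).
Restrict δ ≤ 12 so that |z − 12| < 12 forces z > 0, and then √z + √12 > √12.
Hence |√z − √12| < |z − 12|/√12, which is < ε once |z − 12| < √12·ε.
Take δ = min(12, √12·ε). If 0 < |z − 12| < δ then z > 0 and |√z − √12| < |z − 12|/√12 < ε.

δ = min(12, √12·ε)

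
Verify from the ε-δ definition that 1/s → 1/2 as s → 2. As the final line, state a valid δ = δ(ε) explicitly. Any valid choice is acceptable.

δ = min(1, 2ε)

Suppose ε > 0. We seek δ > 0 such that 0 < |s − 2| < δ implies |1/s − (1/2)| < ε.
|1/s − (1/2)| = |2 − s|/(2·|s|) = |s − 2|/(2|s|).
Require δ ≤ 1 so that |s| > 2 − 1 = 1, hence 2|s| > 2.
Then |1/s − (1/2)| < |s − 2|/2, which is < ε when |s − 2| < 2ε.
Take δ = min(1, 2ε). Then 0 < |s − 2| < δ gives both |s − 2| < 1 and |s − 2| < 2ε, so |1/s − (1/2)| < ε.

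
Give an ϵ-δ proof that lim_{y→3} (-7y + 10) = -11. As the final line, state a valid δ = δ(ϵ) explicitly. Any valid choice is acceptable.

Fix ϵ > 0. We need δ > 0 so that 0 < |y − 3| < δ implies |(-7y + 10) + 11| < ϵ.
|(-7y + 10) + 11| = |-7y + 21| = 7|y − 3|.
So 7|y − 3| < ϵ exactly when |y − 3| < ϵ/7.
Take δ = ϵ/7. If 0 < |y − 3| < δ then |(-7y + 10) + 11| = 7|y − 3| < 7·(ϵ/7) = ϵ.

δ = ϵ/7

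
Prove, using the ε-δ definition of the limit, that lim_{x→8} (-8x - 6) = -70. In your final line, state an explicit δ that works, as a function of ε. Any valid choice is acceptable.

δ = ε/8

Let ε > 0. We need δ > 0 so that 0 < |x − 8| < δ implies |(-8x - 6) + 70| < ε.
|(-8x - 6) + 70| = |-8x + 64| = 8|x − 8|.
Thus it suffices that |x − 8| < ε/8.
Take δ = ε/8. If 0 < |x − 8| < δ then |(-8x - 6) + 70| = 8|x − 8| < 8·(ε/8) = ε.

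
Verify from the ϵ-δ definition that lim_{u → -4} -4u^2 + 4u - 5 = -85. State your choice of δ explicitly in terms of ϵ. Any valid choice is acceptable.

δ = min(2, ϵ/44)

Fix ϵ > 0. We want δ > 0 such that 0 < |u + 4| < δ implies |(-4u^2 + 4u - 5) + 85| < ϵ.
(-4u^2 + 4u - 5) + 85 = -4u^2 + 4u + 80 = (u + 4)(-4u + 20).
So |(-4u^2 + 4u - 5) + 85| = |u + 4|·|-4u + 20|.
Assume first that |u + 4| < 2, so |u| < 6. Then |-4u + 20| ≤ 4·6 + 20 = 44.
Hence |(-4u^2 + 4u - 5) + 85| ≤ 44|u + 4| < ϵ provided |u + 4| < ϵ/44.
Take δ = min(2, ϵ/44). Then 0 < |u + 4| < δ gives both |u + 4| < 2 and |u + 4| < ϵ/44, so |(-4u^2 + 4u - 5) + 85| < ϵ.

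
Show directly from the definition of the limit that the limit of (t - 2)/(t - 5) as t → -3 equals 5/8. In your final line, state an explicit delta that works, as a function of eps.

delta = min(4, (32/3)eps)

Let eps > 0. We want delta > 0 with 0 < |t + 3| < delta ⇒ |(t - 2)/(t - 5) − (5/8)| < eps.
Combining over a common denominator, (t - 2)/(t - 5) − (5/8) = [(t - 2)·(-8) − (-5)·(t - 5)] / [(-8)·(t - 5)] = -3(t + 3) / ((-8)(t - 5)).
So |(t - 2)/(t - 5) − (5/8)| = 3|t + 3| / (8·|t − 5|).
Restrict delta ≤ 4. Then |t + 3| < 4 gives |t − 5| = |(t + 3) + (-8)| ≥ 8 − 4 = 4.
Hence |(t - 2)/(t - 5) − (5/8)| < 3|t + 3|/(8·4) = (3/32)|t + 3|, which is < eps once |t + 3| < (32/3)eps.
Take delta = min(4, (32/3)eps). Then 0 < |t + 3| < delta forces both bounds, so |(t - 2)/(t - 5) − (5/8)| < eps.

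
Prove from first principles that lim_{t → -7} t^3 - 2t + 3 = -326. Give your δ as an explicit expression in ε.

Let ε > 0. We want δ > 0 such that 0 < |t + 7| < δ implies |(t^3 - 2t + 3) + 326| < ε.
(t^3 - 2t + 3) + 326 = t^3 - 2t + 329 = (t + 7)(t^2 - 7t + 47).
So |(t^3 - 2t + 3) + 326| = |t + 7|·|t^2 - 7t + 47|.
Require δ ≤ 1. Then |t + 7| < 1 gives |t| < 8, and by the triangle inequality |t^2 - 7t + 47| ≤ 8^2 + 7·8 + 47 = 167.
Hence |(t^3 - 2t + 3) + 326| ≤ 167|t + 7| < ε provided |t + 7| < ε/167.
Choosing δ = min(1, ε/167) ensures both conditions, hence |(t^3 - 2t + 3) + 326| < ε.

δ = min(1, ε/167)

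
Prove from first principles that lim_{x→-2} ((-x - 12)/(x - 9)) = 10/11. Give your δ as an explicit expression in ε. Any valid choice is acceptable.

δ = min(11/2, (121/42)ε)

Let ε > 0 be given. We want δ > 0 with 0 < |x + 2| < δ ⇒ |(-x - 12)/(x - 9) − (10/11)| < ε.
Combining over a common denominator, (-x - 12)/(x - 9) − (10/11) = [(-x - 12)·(-11) − (-10)·(x - 9)] / [(-11)·(x - 9)] = 21(x + 2) / ((-11)(x - 9)).
So |(-x - 12)/(x - 9) − (10/11)| = 21|x + 2| / (11·|x − 9|).
Require δ ≤ 11/2, so |x − 9| ≥ |-11| − |x + 2| > 11 − 11/2 = 11/2.
Hence |(-x - 12)/(x - 9) − (10/11)| < 21|x + 2|/(11·(11/2)) = (42/121)|x + 2|, which is < ε once |x + 2| < (121/42)ε.
Take δ = min(11/2, (121/42)ε). Then 0 < |x + 2| < δ forces both bounds, so |(-x - 12)/(x - 9) − (10/11)| < ε.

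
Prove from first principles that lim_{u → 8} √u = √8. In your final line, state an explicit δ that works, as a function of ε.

Let ε > 0. We want δ > 0 such that 0 < |u − 8| < δ implies |√u − √8| < ε.
Multiplying by the conjugate, |√u − √8| = |u − 8|/(√u + √8).
Restrict δ ≤ 8 so that |u − 8| < 8 forces u > 0, and then √u + √8 > √8.
Hence |√u − √8| < |u − 8|/√8, which is < ε once |u − 8| < √8·ε.
Take δ = min(8, √8·ε). If 0 < |u − 8| < δ then u > 0 and |√u − √8| < |u − 8|/√8 < ε.

δ = min(8, √8·ε)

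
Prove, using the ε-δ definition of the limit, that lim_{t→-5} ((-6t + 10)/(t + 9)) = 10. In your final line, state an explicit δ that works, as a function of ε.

δ = min(2, (1/8)ε)

Suppose ε > 0. We want δ > 0 with 0 < |t + 5| < δ ⇒ |(-6t + 10)/(t + 9) − 10| < ε.
Combining over a common denominator, (-6t + 10)/(t + 9) − 10 = [(-6t + 10)·4 − 40·(t + 9)] / [4·(t + 9)] = -64(t + 5) / (4(t + 9)).
So |(-6t + 10)/(t + 9) − 10| = 64|t + 5| / (4·|t + 9|).
Restrict δ ≤ 2. Then |t + 5| < 2 gives |t + 9| = |(t + 5) + 4| ≥ 4 − 2 = 2.
Hence |(-6t + 10)/(t + 9) − 10| < 64|t + 5|/(4·2) = 8|t + 5|, which is < ε once |t + 5| < (1/8)ε.
Take δ = min(2, (1/8)ε). Then 0 < |t + 5| < δ forces both bounds, so |(-6t + 10)/(t + 9) − 10| < ε.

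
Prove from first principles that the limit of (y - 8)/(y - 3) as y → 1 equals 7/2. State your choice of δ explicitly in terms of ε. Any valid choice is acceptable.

δ = min(1, (2/5)ε)

Let ε > 0 be given. We want δ > 0 with 0 < |y − 1| < δ ⇒ |(y - 8)/(y - 3) − (7/2)| < ε.
Combining over a common denominator, (y - 8)/(y - 3) − (7/2) = [(y - 8)·(-2) − (-7)·(y - 3)] / [(-2)·(y - 3)] = 5(y − 1) / ((-2)(y - 3)).
So |(y - 8)/(y - 3) − (7/2)| = 5|y − 1| / (2·|y − 3|).
Restrict δ ≤ 1. Then |y − 1| < 1 gives |y − 3| = |(y − 1) + (-2)| ≥ 2 − 1 = 1.
Hence |(y - 8)/(y - 3) − (7/2)| < 5|y − 1|/(2·1) = (5/2)|y − 1|, which is < ε once |y − 1| < (2/5)ε.
Take δ = min(1, (2/5)ε). Then 0 < |y − 1| < δ forces both bounds, so |(y - 8)/(y - 3) − (7/2)| < ε.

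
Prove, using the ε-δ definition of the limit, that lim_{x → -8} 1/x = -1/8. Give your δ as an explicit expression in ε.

Fix ε > 0. We seek δ > 0 such that 0 < |x + 8| < δ implies |1/x + 1/8| < ε.
|1/x + 1/8| = |-8 − x|/(8·|x|) = |x + 8|/(8|x|).
Require δ ≤ 4 so that |x| > 8 − 4 = 4, hence 8|x| > 32.
Then |1/x + 1/8| < |x + 8|/32, which is < ε when |x + 8| < 32ε.
Take δ = min(4, 32ε). Then 0 < |x + 8| < δ gives both |x + 8| < 4 and |x + 8| < 32ε, so |1/x + 1/8| < ε.

δ = min(4, 32ε)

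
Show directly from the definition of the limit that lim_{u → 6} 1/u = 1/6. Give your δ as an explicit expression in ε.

Suppose ε > 0. We seek δ > 0 such that 0 < |u − 6| < δ implies |1/u − (1/6)| < ε.
|1/u − (1/6)| = |6 − u|/(6·|u|) = |u − 6|/(6|u|).
Restrict δ ≤ 3. Then |u − 6| < 3 gives |u| > 3, so 6|u| > 18.
Then |1/u − (1/6)| < |u − 6|/18, which is < ε when |u − 6| < 18ε.
Take δ = min(3, 18ε). Then 0 < |u − 6| < δ gives both |u − 6| < 3 and |u − 6| < 18ε, so |1/u − (1/6)| < ε.

δ = min(3, 18ε)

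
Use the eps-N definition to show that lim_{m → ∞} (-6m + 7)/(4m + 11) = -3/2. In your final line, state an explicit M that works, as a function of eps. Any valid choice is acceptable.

Let eps > 0 be given. For m ≥ 1, |(-6m + 7)/(4m + 11) + 3/2| = |94|/(4(4m + 11)) = 94/(4(4m + 11)).
Since 4m + 11 ≥ 4m for m ≥ 1, this is ≤ 94/(4·4m) = (47/8)/m.
So |(-6m + 7)/(4m + 11) + 3/2| < eps whenever m > (47/8)/eps.
Take M = (47/8)/eps. If m > M then |(-6m + 7)/(4m + 11) + 3/2| ≤ (47/8)/m < eps.

M = (47/8)/eps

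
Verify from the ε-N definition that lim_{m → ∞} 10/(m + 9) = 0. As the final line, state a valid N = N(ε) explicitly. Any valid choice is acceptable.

N = 10/ε

Let ε > 0 be given. For m ≥ 1, |10/(m + 9) − 0| = 10/(m + 9) ≤ 10/m.
We need 10/m < ε, i.e. m > 10/ε.
Take N = 10/ε. If m > N then |10/(m + 9)| ≤ 10/m < ε.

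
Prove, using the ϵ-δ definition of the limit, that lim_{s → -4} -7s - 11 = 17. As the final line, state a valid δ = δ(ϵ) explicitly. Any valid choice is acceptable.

δ = ϵ/7

Fix ϵ > 0. We need δ > 0 so that 0 < |s + 4| < δ implies |(-7s - 11) − 17| < ϵ.
Since (-7s - 11) − 17 = -7(s + 4), we have |(-7s - 11) − 17| = 7|s + 4|.
Thus it suffices that |s + 4| < ϵ/7.
Take δ = ϵ/7. If 0 < |s + 4| < δ then |(-7s - 11) − 17| = 7|s + 4| < 7·(ϵ/7) = ϵ.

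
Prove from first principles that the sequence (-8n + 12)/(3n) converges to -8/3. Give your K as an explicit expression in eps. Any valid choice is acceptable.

K = 4/eps

Let eps > 0. For n ≥ 1, |(-8n + 12)/(3n) + 8/3| = |36|/(3(3n)) = 36/(3(3n)).
Since 3n ≥ 3n for n ≥ 1, this is ≤ 36/(3·3n) = 4/n.
So |(-8n + 12)/(3n) + 8/3| < eps whenever n > 4/eps.
Take K = 4/eps. If n > K then |(-8n + 12)/(3n) + 8/3| ≤ 4/n < eps.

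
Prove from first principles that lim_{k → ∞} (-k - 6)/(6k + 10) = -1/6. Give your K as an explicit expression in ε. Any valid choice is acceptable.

K = (13/18)/ε

Suppose ε > 0. For k ≥ 1, |(-k - 6)/(6k + 10) + 1/6| = |-26|/(6(6k + 10)) = 26/(6(6k + 10)).
Since 6k + 10 ≥ 6k for k ≥ 1, this is ≤ 26/(6·6k) = (13/18)/k.
So |(-k - 6)/(6k + 10) + 1/6| < ε whenever k > (13/18)/ε.
Take K = (13/18)/ε. If k > K then |(-k - 6)/(6k + 10) + 1/6| ≤ (13/18)/k < ε.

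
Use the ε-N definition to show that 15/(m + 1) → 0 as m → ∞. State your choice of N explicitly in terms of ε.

Let ε > 0 be given. For m ≥ 1, |15/(m + 1) − 0| = 15/(m + 1) ≤ 15/m.
We need 15/m < ε, i.e. m > 15/ε.
Take N = 15/ε. If m > N then |15/(m + 1)| ≤ 15/m < ε.

N = 15/ε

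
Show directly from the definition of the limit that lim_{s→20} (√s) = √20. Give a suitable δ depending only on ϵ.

δ = min(20, √20·ϵ)

Let ϵ > 0. We want δ > 0 such that 0 < |s − 20| < δ implies |√s − √20| < ϵ.
Multiplying by the conjugate, |√s − √20| = |s − 20|/(√s + √20).
Restrict δ ≤ 20 so that |s − 20| < 20 forces s > 0, and then √s + √20 > √20.
Hence |√s − √20| < |s − 20|/√20, which is < ϵ once |s − 20| < √20·ϵ.
Take δ = min(20, √20·ϵ). If 0 < |s − 20| < δ then s > 0 and |√s − √20| < |s − 20|/√20 < ϵ.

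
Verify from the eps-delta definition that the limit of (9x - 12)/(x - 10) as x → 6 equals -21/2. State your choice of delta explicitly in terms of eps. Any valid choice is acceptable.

Let eps > 0. We want delta > 0 with 0 < |x − 6| < delta ⇒ |(9x - 12)/(x - 10) + 21/2| < eps.
Combining over a common denominator, (9x - 12)/(x - 10) + 21/2 = [(9x - 12)·(-4) − 42·(x - 10)] / [(-4)·(x - 10)] = -78(x − 6) / ((-4)(x - 10)).
So |(9x - 12)/(x - 10) + 21/2| = 78|x − 6| / (4·|x − 10|).
Require delta ≤ 2, so |x − 10| ≥ |-4| − |x − 6| > 4 − 2 = 2.
Hence |(9x - 12)/(x - 10) + 21/2| < 78|x − 6|/(4·2) = (39/4)|x − 6|, which is < eps once |x − 6| < (4/39)eps.
Take delta = min(2, (4/39)eps). Then 0 < |x − 6| < delta forces both bounds, so |(9x - 12)/(x - 10) + 21/2| < eps.

delta = min(2, (4/39)eps)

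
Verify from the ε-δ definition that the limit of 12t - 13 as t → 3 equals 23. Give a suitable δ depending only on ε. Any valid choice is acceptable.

Suppose ε > 0. We need δ > 0 so that 0 < |t − 3| < δ implies |(12t - 13) − 23| < ε.
|(12t - 13) − 23| = |12t - 36| = 12|t − 3|.
Thus it suffices that |t − 3| < ε/12.
Take δ = ε/12. If 0 < |t − 3| < δ then |(12t - 13) − 23| = 12|t − 3| < 12·(ε/12) = ε.

δ = ε/12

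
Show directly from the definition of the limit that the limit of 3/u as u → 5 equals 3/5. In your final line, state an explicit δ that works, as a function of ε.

δ = min(5/2, (25/6)ε)

Suppose ε > 0. We seek δ > 0 such that 0 < |u − 5| < δ implies |3/u − (3/5)| < ε.
|3/u − (3/5)| = 3·|5 − u|/(5·|u|) = 3|u − 5|/(5|u|).
Require δ ≤ 5/2 so that |u| > 5 − 5/2 = 5/2, hence 5|u| > 25/2.
Then |3/u − (3/5)| < 3|u − 5|/(25/2), which is < ε when |u − 5| < (25/6)ε.
Take δ = min(5/2, (25/6)ε). Then 0 < |u − 5| < δ gives both |u − 5| < 5/2 and |u − 5| < (25/6)ε, so |3/u − (3/5)| < ε.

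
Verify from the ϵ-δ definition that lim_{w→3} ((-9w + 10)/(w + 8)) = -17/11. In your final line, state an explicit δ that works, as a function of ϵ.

Let ϵ > 0 be given. We want δ > 0 with 0 < |w − 3| < δ ⇒ |(-9w + 10)/(w + 8) + 17/11| < ϵ.
Combining over a common denominator, (-9w + 10)/(w + 8) + 17/11 = [(-9w + 10)·11 − (-17)·(w + 8)] / [11·(w + 8)] = -82(w − 3) / (11(w + 8)).
So |(-9w + 10)/(w + 8) + 17/11| = 82|w − 3| / (11·|w + 8|).
Require δ ≤ 11/2, so |w + 8| ≥ |11| − |w − 3| > 11 − 11/2 = 11/2.
Hence |(-9w + 10)/(w + 8) + 17/11| < 82|w − 3|/(11·(11/2)) = (164/121)|w − 3|, which is < ϵ once |w − 3| < (121/164)ϵ.
Take δ = min(11/2, (121/164)ϵ). Then 0 < |w − 3| < δ forces both bounds, so |(-9w + 10)/(w + 8) + 17/11| < ϵ.

δ = min(11/2, (121/164)ϵ)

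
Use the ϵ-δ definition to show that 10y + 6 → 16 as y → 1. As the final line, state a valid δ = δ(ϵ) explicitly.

δ = ϵ/10

Let ϵ > 0. We need δ > 0 so that 0 < |y − 1| < δ implies |(10y + 6) − 16| < ϵ.
Since (10y + 6) − 16 = 10(y − 1), we have |(10y + 6) − 16| = 10|y − 1|.
So 10|y − 1| < ϵ exactly when |y − 1| < ϵ/10.
Take δ = ϵ/10. If 0 < |y − 1| < δ then |(10y + 6) − 16| = 10|y − 1| < 10·(ϵ/10) = ϵ.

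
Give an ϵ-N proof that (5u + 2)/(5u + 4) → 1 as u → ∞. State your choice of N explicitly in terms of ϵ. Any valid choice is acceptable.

N = (2/5)/ϵ

Fix ϵ > 0. We seek N > 0 such that u > N implies |(5u + 2)/(5u + 4) − 1| < ϵ.
(5u + 2)/(5u + 4) − 1 = (5(5u + 2) − 5(5u + 4)) / (5(5u + 4)) = -10/(5(5u + 4)).
For u > 0 we have 5u + 4 > 5u, so |(5u + 2)/(5u + 4) − 1| = 10/(5(5u + 4)) < 10/(5·5u) = (2/5)/u.
Thus |(5u + 2)/(5u + 4) − 1| < ϵ whenever u > (2/5)/ϵ.
Take N = (2/5)/ϵ. If u > N then |(5u + 2)/(5u + 4) − 1| < (2/5)/u < ϵ.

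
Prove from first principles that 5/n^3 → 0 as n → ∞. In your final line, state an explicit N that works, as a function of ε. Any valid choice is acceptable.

N = (5/ε)^{1/3}

Suppose ε > 0. For n ≥ 1, |5/n^3 − 0| = 5/n^3.
5/n^3 < ε ⇔ n^3 > 5/ε ⇔ n > (5/ε)^{1/3}.
Take N = (5/ε)^{1/3}. Then n > N implies 5/n^3 < ε.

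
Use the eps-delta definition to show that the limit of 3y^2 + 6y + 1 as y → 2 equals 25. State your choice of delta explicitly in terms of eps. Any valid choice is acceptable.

delta = min(2, eps/24)

Let eps > 0. We want delta > 0 such that 0 < |y − 2| < delta implies |(3y^2 + 6y + 1) − 25| < eps.
(3y^2 + 6y + 1) − 25 = 3y^2 + 6y - 24 = (y − 2)(3y + 12).
So |(3y^2 + 6y + 1) − 25| = |y − 2|·|3y + 12|.
Require delta ≤ 2. Then |y − 2| < 2 gives |y| < 4, and by the triangle inequality |3y + 12| ≤ 3·4 + 12 = 24.
Hence |(3y^2 + 6y + 1) − 25| ≤ 24|y − 2| < eps provided |y − 2| < eps/24.
Choosing delta = min(2, eps/24) ensures both conditions, hence |(3y^2 + 6y + 1) − 25| < eps.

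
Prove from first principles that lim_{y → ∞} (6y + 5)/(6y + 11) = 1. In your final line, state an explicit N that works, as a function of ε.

N = 1/ε

Fix ε > 0. We seek N > 0 such that y > N implies |(6y + 5)/(6y + 11) − 1| < ε.
(6y + 5)/(6y + 11) − 1 = (6(6y + 5) − 6(6y + 11)) / (6(6y + 11)) = -36/(6(6y + 11)).
For y > 0 we have 6y + 11 > 6y, so |(6y + 5)/(6y + 11) − 1| = 36/(6(6y + 11)) < 36/(6·6y) = 1/y.
Thus |(6y + 5)/(6y + 11) − 1| < ε whenever y > 1/ε.
Take N = 1/ε. If y > N then |(6y + 5)/(6y + 11) − 1| < 1/y < ε.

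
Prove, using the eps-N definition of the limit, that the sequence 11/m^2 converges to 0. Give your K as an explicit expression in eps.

K = (11/eps)^{1/2}

Let eps > 0. For m ≥ 1, |11/m^2 − 0| = 11/m^2.
11/m^2 < eps ⇔ m^2 > 11/eps ⇔ m > (11/eps)^{1/2}.
Take K = (11/eps)^{1/2}. Then m > K implies 11/m^2 < eps.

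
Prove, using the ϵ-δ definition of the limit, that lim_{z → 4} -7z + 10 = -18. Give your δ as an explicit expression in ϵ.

δ = ϵ/7

Suppose ϵ > 0. We need δ > 0 so that 0 < |z − 4| < δ implies |(-7z + 10) + 18| < ϵ.
|(-7z + 10) + 18| = |-7z + 28| = 7|z − 4|.
Thus it suffices that |z − 4| < ϵ/7.
Take δ = ϵ/7. If 0 < |z − 4| < δ then |(-7z + 10) + 18| = 7|z − 4| < 7·(ϵ/7) = ϵ.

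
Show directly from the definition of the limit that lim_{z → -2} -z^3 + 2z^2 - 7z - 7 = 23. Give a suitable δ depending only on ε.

Let ε > 0 be given. We want δ > 0 such that 0 < |z + 2| < δ implies |(-z^3 + 2z^2 - 7z - 7) − 23| < ε.
(-z^3 + 2z^2 - 7z - 7) − 23 = -z^3 + 2z^2 - 7z - 30 = (z + 2)(-z^2 + 4z - 15).
So |(-z^3 + 2z^2 - 7z - 7) − 23| = |z + 2|·|-z^2 + 4z - 15|.
Assume first that |z + 2| < 1, so |z| < 3. Then |-z^2 + 4z - 15| ≤ 3^2 + 4·3 + 15 = 36.
Hence |(-z^3 + 2z^2 - 7z - 7) − 23| ≤ 36|z + 2| < ε provided |z + 2| < ε/36.
Take δ = min(1, ε/36). Then 0 < |z + 2| < δ gives both |z + 2| < 1 and |z + 2| < ε/36, so |(-z^3 + 2z^2 - 7z - 7) − 23| < ε.

δ = min(1, ε/36)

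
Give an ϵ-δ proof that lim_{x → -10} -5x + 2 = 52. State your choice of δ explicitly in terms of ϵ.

δ = ϵ/5

Let ϵ > 0. We need δ > 0 so that 0 < |x + 10| < δ implies |(-5x + 2) − 52| < ϵ.
|(-5x + 2) − 52| = |-5x - 50| = 5|x + 10|.
Thus it suffices that |x + 10| < ϵ/5.
Choosing δ = ϵ/5 gives |(-5x + 2) − 52| = 5|x + 10| < ϵ whenever |x + 10| < δ.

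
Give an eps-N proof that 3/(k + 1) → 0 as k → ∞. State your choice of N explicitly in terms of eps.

N = 3/eps

Let eps > 0. For k ≥ 1, |3/(k + 1) − 0| = 3/(k + 1) ≤ 3/k.
We need 3/k < eps, i.e. k > 3/eps.
Take N = 3/eps. If k > N then |3/(k + 1)| ≤ 3/k < eps.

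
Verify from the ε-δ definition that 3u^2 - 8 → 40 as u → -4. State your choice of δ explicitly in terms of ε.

Fix ε > 0. We want δ > 0 such that 0 < |u + 4| < δ implies |(3u^2 - 8) − 40| < ε.
(3u^2 - 8) − 40 = 3u^2 - 48 = (u + 4)(3u - 12).
So |(3u^2 - 8) − 40| = |u + 4|·|3u - 12|.
Assume first that |u + 4| < 2, so |u| < 6. Then |3u - 12| ≤ 3·6 + 12 = 30.
Hence |(3u^2 - 8) − 40| ≤ 30|u + 4| < ε provided |u + 4| < ε/30.
Take δ = min(2, ε/30). Then 0 < |u + 4| < δ gives both |u + 4| < 2 and |u + 4| < ε/30, so |(3u^2 - 8) − 40| < ε.

δ = min(2, ε/30)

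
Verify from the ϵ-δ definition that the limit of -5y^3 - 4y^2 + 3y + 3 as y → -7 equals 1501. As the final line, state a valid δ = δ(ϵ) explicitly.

δ = min(2, ϵ/898)

Let ϵ > 0 be given. We want δ > 0 such that 0 < |y + 7| < δ implies |(-5y^3 - 4y^2 + 3y + 3) − 1501| < ϵ.
(-5y^3 - 4y^2 + 3y + 3) − 1501 = -5y^3 - 4y^2 + 3y - 1498 = (y + 7)(-5y^2 + 31y - 214).
So |(-5y^3 - 4y^2 + 3y + 3) − 1501| = |y + 7|·|-5y^2 + 31y - 214|.
Assume first that |y + 7| < 2, so |y| < 9. Then |-5y^2 + 31y - 214| ≤ 5·9^2 + 31·9 + 214 = 898.
Hence |(-5y^3 - 4y^2 + 3y + 3) − 1501| ≤ 898|y + 7| < ϵ provided |y + 7| < ϵ/898.
Take δ = min(2, ϵ/898). Then 0 < |y + 7| < δ gives both |y + 7| < 2 and |y + 7| < ϵ/898, so |(-5y^3 - 4y^2 + 3y + 3) − 1501| < ϵ.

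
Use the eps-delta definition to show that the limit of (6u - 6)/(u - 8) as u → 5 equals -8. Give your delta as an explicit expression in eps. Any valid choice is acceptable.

delta = min(3/2, (3/28)eps)

Let eps > 0 be given. We want delta > 0 with 0 < |u − 5| < delta ⇒ |(6u - 6)/(u - 8) + 8| < eps.
Combining over a common denominator, (6u - 6)/(u - 8) + 8 = [(6u - 6)·(-3) − 24·(u - 8)] / [(-3)·(u - 8)] = -42(u − 5) / ((-3)(u - 8)).
So |(6u - 6)/(u - 8) + 8| = 42|u − 5| / (3·|u − 8|).
Require delta ≤ 3/2, so |u − 8| ≥ |-3| − |u − 5| > 3 − 3/2 = 3/2.
Hence |(6u - 6)/(u - 8) + 8| < 42|u − 5|/(3·(3/2)) = (28/3)|u − 5|, which is < eps once |u − 5| < (3/28)eps.
Take delta = min(3/2, (3/28)eps). Then 0 < |u − 5| < delta forces both bounds, so |(6u - 6)/(u - 8) + 8| < eps.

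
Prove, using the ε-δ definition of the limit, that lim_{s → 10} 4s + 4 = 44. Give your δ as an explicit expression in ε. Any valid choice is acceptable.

Fix ε > 0. We need δ > 0 so that 0 < |s − 10| < δ implies |(4s + 4) − 44| < ε.
|(4s + 4) − 44| = |4s - 40| = 4|s − 10|.
So 4|s − 10| < ε exactly when |s − 10| < ε/4.
Take δ = ε/4. If 0 < |s − 10| < δ then |(4s + 4) − 44| = 4|s − 10| < 4·(ε/4) = ε.

δ = ε/4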